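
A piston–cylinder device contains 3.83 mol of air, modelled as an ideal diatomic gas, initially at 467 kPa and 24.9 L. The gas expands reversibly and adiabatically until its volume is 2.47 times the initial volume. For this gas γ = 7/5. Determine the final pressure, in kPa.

132 kPa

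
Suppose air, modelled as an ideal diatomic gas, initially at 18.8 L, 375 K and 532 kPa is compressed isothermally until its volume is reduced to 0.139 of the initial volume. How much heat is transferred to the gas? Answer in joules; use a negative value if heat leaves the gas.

-19700 J

n = P₁V₁/(RT₁) = 532×18.8/(8.314×375) = 3.21 mol.
Isothermal: T stays 375 K; PV = const ⇒ V₂ = 2.61 L, P₂ = 3830 kPa.
ΔU = 0 (ideal gas, T constant).
W = nRT ln(V₂/V₁) = 3.21×8.314×375×ln(0.139) = -19700 J.
Q = ΔU + W = -19700 J.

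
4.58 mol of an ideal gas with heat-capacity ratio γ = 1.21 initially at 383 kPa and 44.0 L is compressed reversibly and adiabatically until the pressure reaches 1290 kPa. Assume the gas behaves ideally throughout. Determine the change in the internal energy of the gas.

18800 J

T₁ = P₁V₁/(nR) = 383×44.0/(4.58×8.314) = 443 K.
Adiabatic: T₂/T₁ = (P₂/P₁)^((γ−1)/γ) ⇒ T₂ = 443×(3.37)^0.174 = 546 K; V₂ = 16.1 L.
For an ideal gas ΔU = nCvΔT with Cv = R/(γ−1) = 39.6 J/(mol·K).
ΔU = 4.58×39.6×(546−443) = 18800 J.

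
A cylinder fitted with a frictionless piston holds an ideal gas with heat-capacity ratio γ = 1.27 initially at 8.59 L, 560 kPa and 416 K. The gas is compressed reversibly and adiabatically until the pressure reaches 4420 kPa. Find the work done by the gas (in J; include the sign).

-9830 J

n = P₁V₁/(RT₁) = 560×8.59/(8.314×416) = 1.39 mol.
Adiabatic: T₂/T₁ = (P₂/P₁)^((γ−1)/γ) ⇒ T₂ = 416×(7.89)^0.213 = 645 K; V₂ = 1.69 L.
ΔU = nCvΔT = 1.39×30.8×(645−416) = 9830 J.
Q = 0 for an adiabatic process, so W = −ΔU = -9830 J.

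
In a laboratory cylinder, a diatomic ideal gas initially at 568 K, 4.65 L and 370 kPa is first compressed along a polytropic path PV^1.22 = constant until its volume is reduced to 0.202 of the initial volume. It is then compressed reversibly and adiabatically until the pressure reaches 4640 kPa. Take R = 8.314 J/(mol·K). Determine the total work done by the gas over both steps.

-4400 J

n = P₁V₁/(RT₁) = 370×4.65/(8.314×568) = 0.364 mol.
Step 1 — Polytropic n=1.22: T₂ = T₁(V₁/V₂)^(n−1) = 568×(4.95)^0.22 = 808 K; P₂ = P₁(V₁/V₂)^n = 2600 kPa.
W = (P₁V₁−P₂V₂)/(n−1) = (370×4.65−2600×0.939)/0.22 = -3300 J.
ΔU = nCvΔT = 0.364×20.8×(808−568) = 1810 J.
Q = ΔU + W = -1480 J.
State after step 1: P = 2600 kPa, V = 0.939 L, T = 808 K.
Step 2 — Adiabatic: T₂/T₁ = (P₂/P₁)^((γ−1)/γ) ⇒ T₂ = 808×(1.78)^0.286 = 952 K; V₂ = 0.622 L.
ΔU = nCvΔT = 0.364×20.8×(952−808) = 1100 J.
Q = 0 for an adiabatic process, so W = −ΔU = -1100 J.
Net over both steps: W = -4400 J, Q = -1480 J, ΔU = 2910 J.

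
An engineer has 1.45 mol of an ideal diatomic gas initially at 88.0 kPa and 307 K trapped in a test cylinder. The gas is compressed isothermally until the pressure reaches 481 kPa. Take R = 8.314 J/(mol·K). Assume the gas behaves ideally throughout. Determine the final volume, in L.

V₁ = nRT₁/P₁ = 1.45×8.314×307/88.0 = 42.1 L.
Isothermal: T stays 307 K; PV = const ⇒ V₂ = 7.69 L, P₂ = 481 kPa.

7.69 L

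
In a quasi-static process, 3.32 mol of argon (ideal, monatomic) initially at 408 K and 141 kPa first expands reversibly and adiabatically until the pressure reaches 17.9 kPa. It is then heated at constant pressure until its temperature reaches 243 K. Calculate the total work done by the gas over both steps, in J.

V₁ = nRT₁/P₁ = 3.32×8.314×408/141 = 79.9 L.
Step 1 — Adiabatic: T₂/T₁ = (P₂/P₁)^((γ−1)/γ) ⇒ T₂ = 408×(0.127)^0.400 = 179 K; V₂ = 276 L.
ΔU = nCvΔT = 3.32×12.5×(179−408) = -9490 J.
Q = 0 for an adiabatic process, so W = −ΔU = 9490 J.
State after step 1: P = 17.9 kPa, V = 276 L, T = 179 K.
Step 2 — Isobaric: P stays 17.9 kPa; V/T = const ⇒ T₂ = 243 K, V₂ = 375 L.
W = PΔV = 17.9×(375−276) kPa·L = 1770 J.
ΔU = nCvΔT = 3.32×12.5×(243−179) = 2660 J.
Q = ΔU + W = nCpΔT = 4440 J.
Net over both steps: W = 11300 J, Q = 4440 J, ΔU = -6830 J.

11300 J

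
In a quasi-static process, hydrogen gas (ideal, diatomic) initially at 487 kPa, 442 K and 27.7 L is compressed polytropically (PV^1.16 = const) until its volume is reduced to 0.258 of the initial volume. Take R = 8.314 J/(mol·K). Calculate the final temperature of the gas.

549 K

Polytropic n=1.16: T₂ = T₁(V₁/V₂)^(n−1) = 442×(3.88)^0.16 = 549 K; P₂ = P₁(V₁/V₂)^n = 2340 kPa.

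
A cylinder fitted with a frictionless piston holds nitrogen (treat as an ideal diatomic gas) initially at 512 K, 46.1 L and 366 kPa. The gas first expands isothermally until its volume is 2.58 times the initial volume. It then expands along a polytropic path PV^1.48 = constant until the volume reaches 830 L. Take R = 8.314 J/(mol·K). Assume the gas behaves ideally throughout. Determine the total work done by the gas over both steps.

37300 J

n = P₁V₁/(RT₁) = 366×46.1/(8.314×512) = 3.96 mol.
Step 1 — Isothermal: T stays 512 K; PV = const ⇒ V₂ = 119 L, P₂ = 142 kPa.
ΔU = 0 (ideal gas, T constant).
W = nRT ln(V₂/V₁) = 3.96×8.314×512×ln(2.58) = 16000 J.
Q = ΔU + W = 16000 J.
State after step 1: P = 142 kPa, V = 119 L, T = 512 K.
Step 2 — Polytropic n=1.48: T₂ = T₁(V₁/V₂)^(n−1) = 512×(0.143)^0.48 = 201 K; P₂ = P₁(V₁/V₂)^n = 8.00 kPa.
W = (P₁V₁−P₂V₂)/(n−1) = (142×119−8.00×830)/0.48 = 21300 J.
ΔU = nCvΔT = 3.96×20.8×(201−512) = -25600 J.
Q = ΔU + W = -4260 J.
Net over both steps: W = 37300 J, Q = 11700 J, ΔU = -25600 J.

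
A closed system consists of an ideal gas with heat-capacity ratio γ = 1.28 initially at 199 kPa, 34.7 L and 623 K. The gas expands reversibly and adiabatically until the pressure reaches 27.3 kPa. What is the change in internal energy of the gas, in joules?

n = P₁V₁/(RT₁) = 199×34.7/(8.314×623) = 1.33 mol.
Adiabatic: T₂/T₁ = (P₂/P₁)^((γ−1)/γ) ⇒ T₂ = 623×(0.137)^0.219 = 403 K; V₂ = 164 L.
For an ideal gas ΔU = nCvΔT with Cv = R/(γ−1) = 29.7 J/(mol·K).
ΔU = 1.33×29.7×(403−623) = -8690 J.

-8690 J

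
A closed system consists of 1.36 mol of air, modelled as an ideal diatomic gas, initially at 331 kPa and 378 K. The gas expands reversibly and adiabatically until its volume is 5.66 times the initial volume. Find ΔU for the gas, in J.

V₁ = nRT₁/P₁ = 1.36×8.314×378/331 = 12.9 L.
Adiabatic: TV^(γ−1) = const ⇒ T₂ = 378×(0.177)^0.400 = 189 K; PV^γ = const ⇒ P₂ = 29.2 kPa.
For an ideal gas ΔU = nCvΔT with Cv = (5/2)R = 20.8 J/(mol·K).
ΔU = 1.36×20.8×(189−378) = -5340 J.

-5340 J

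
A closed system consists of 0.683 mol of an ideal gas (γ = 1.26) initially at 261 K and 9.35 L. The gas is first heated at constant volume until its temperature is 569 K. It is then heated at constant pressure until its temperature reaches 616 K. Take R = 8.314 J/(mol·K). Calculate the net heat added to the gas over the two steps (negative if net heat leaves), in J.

P₁ = nRT₁/V₁ = 0.683×8.314×261/9.35 = 159 kPa.
Step 1 — Isochoric: V stays 9.35 L; P/T = const ⇒ T₂ = 569 K, P₂ = 346 kPa.
W = 0 (no volume change).
ΔU = nCvΔT = 0.683×32.0×(569−261) = 6730 J.
Q = ΔU = 6730 J.
State after step 1: P = 346 kPa, V = 9.35 L, T = 569 K.
Step 2 — Isobaric: P stays 346 kPa; V/T = const ⇒ T₂ = 616 K, V₂ = 10.1 L.
W = PΔV = 346×(10.1−9.35) kPa·L = 267 J.
ΔU = nCvΔT = 0.683×32.0×(616−569) = 1030 J.
Q = ΔU + W = nCpΔT = 1290 J.
Net over both steps: W = 267 J, Q = 8020 J, ΔU = 7750 J.

8020 J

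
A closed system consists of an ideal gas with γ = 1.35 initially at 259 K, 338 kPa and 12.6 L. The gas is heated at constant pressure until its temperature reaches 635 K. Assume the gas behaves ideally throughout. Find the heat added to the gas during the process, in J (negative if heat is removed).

23800 J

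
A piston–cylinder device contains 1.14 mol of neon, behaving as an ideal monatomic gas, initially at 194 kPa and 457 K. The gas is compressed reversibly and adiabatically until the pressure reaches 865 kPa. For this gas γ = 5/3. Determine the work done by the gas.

-5320 J

V₁ = nRT₁/P₁ = 1.14×8.314×457/194 = 22.3 L.
Adiabatic: T₂/T₁ = (P₂/P₁)^((γ−1)/γ) ⇒ T₂ = 457×(4.46)^0.400 = 831 K; V₂ = 9.11 L.
ΔU = nCvΔT = 1.14×12.5×(831−457) = 5320 J.
Q = 0 for an adiabatic process, so W = −ΔU = -5320 J.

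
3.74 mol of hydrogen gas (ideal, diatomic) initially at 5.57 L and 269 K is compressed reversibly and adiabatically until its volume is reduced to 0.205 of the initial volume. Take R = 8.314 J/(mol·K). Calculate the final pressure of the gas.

13800 kPa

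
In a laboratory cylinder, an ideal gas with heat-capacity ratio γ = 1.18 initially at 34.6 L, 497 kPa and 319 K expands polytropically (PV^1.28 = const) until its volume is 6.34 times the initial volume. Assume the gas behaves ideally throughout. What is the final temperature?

Polytropic n=1.28: T₂ = T₁(V₁/V₂)^(n−1) = 319×(0.158)^0.28 = 190 K; P₂ = P₁(V₁/V₂)^n = 46.7 kPa.

190 K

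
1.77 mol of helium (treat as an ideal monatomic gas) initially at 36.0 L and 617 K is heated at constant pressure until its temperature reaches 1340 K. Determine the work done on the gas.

P₁ = nRT₁/V₁ = 1.77×8.314×617/36.0 = 252 kPa.
Isobaric: P stays 252 kPa; V/T = const ⇒ T₂ = 1340 K, V₂ = 78.2 L.
W = PΔV = 252×(78.2−36.0) kPa·L = 10600 J.
Work done on the gas = −W_by = -10600 J.

-10600 J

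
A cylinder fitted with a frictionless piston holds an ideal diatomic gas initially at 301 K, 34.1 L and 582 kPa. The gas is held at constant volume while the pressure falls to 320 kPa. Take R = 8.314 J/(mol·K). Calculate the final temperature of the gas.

165 K

Isochoric: V stays 34.1 L; P/T = const ⇒ T₂ = 165 K, P₂ = 320 kPa.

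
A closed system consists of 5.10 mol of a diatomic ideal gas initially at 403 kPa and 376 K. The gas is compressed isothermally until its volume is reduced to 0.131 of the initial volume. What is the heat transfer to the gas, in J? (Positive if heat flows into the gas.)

-32400 J

V₁ = nRT₁/P₁ = 5.10×8.314×376/403 = 39.6 L.
Isothermal: T stays 376 K; PV = const ⇒ V₂ = 5.18 L, P₂ = 3080 kPa.
ΔU = 0 (ideal gas, T constant).
W = nRT ln(V₂/V₁) = 5.10×8.314×376×ln(0.131) = -32400 J.
Q = ΔU + W = -32400 J.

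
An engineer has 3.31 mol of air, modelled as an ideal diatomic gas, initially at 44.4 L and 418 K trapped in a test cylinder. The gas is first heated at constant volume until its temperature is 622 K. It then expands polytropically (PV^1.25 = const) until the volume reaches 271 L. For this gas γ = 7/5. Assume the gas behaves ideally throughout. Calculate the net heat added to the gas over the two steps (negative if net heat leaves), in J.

P₁ = nRT₁/V₁ = 3.31×8.314×418/44.4 = 259 kPa.
Step 1 — Isochoric: V stays 44.4 L; P/T = const ⇒ T₂ = 622 K, P₂ = 386 kPa.
W = 0 (no volume change).
ΔU = nCvΔT = 3.31×20.8×(622−418) = 14000 J.
Q = ΔU = 14000 J.
State after step 1: P = 386 kPa, V = 44.4 L, T = 622 K.
Step 2 — Polytropic n=1.25: T₂ = T₁(V₁/V₂)^(n−1) = 622×(0.164)^0.25 = 396 K; P₂ = P₁(V₁/V₂)^n = 40.2 kPa.
W = (P₁V₁−P₂V₂)/(n−1) = (386×44.4−40.2×271)/0.25 = 24900 J.
ΔU = nCvΔT = 3.31×20.8×(396−622) = -15600 J.
Q = ΔU + W = 9340 J.
Net over both steps: W = 24900 J, Q = 23400 J, ΔU = -1530 J.

23400 J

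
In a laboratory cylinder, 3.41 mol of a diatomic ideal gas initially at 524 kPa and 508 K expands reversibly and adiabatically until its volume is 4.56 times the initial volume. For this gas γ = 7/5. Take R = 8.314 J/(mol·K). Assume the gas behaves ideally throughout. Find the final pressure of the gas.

62.6 kPa

V₁ = nRT₁/P₁ = 3.41×8.314×508/524 = 27.5 L.
Adiabatic: TV^(γ−1) = const ⇒ T₂ = 508×(0.219)^0.400 = 277 K; PV^γ = const ⇒ P₂ = 62.6 kPa.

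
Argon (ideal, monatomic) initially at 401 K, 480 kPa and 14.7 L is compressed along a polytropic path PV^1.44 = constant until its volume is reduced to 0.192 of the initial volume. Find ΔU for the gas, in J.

11300 J

n = P₁V₁/(RT₁) = 480×14.7/(8.314×401) = 2.12 mol.
Polytropic n=1.44: T₂ = T₁(V₁/V₂)^(n−1) = 401×(5.21)^0.44 = 829 K; P₂ = P₁(V₁/V₂)^n = 5170 kPa.
For an ideal gas ΔU = nCvΔT with Cv = (3/2)R = 12.5 J/(mol·K).
ΔU = 2.12×12.5×(829−401) = 11300 J.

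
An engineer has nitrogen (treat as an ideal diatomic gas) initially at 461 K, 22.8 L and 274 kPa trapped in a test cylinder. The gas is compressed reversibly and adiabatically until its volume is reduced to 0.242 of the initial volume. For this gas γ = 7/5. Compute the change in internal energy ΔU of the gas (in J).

n = P₁V₁/(RT₁) = 274×22.8/(8.314×461) = 1.63 mol.
Adiabatic: TV^(γ−1) = const ⇒ T₂ = 461×(4.13)^0.400 = 813 K; PV^γ = const ⇒ P₂ = 2000 kPa.
For an ideal gas ΔU = nCvΔT with Cv = (5/2)R = 20.8 J/(mol·K).
ΔU = 1.63×20.8×(813−461) = 11900 J.

11900 J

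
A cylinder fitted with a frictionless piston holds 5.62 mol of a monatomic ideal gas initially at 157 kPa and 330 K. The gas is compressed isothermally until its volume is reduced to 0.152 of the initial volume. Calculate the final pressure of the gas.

1030 kPa

V₁ = nRT₁/P₁ = 5.62×8.314×330/157 = 98.2 L.
Isothermal: T stays 330 K; PV = const ⇒ V₂ = 14.9 L, P₂ = 1030 kPa.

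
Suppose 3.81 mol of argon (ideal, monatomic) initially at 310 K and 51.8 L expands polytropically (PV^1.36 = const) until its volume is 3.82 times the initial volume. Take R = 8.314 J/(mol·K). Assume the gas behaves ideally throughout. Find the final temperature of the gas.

191 K

P₁ = nRT₁/V₁ = 3.81×8.314×310/51.8 = 190 kPa.
Polytropic n=1.36: T₂ = T₁(V₁/V₂)^(n−1) = 310×(0.262)^0.36 = 191 K; P₂ = P₁(V₁/V₂)^n = 30.6 kPa.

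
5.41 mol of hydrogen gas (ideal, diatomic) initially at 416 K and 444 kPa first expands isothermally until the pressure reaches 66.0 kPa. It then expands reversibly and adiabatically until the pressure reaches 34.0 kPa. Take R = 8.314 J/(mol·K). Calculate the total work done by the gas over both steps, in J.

43700 J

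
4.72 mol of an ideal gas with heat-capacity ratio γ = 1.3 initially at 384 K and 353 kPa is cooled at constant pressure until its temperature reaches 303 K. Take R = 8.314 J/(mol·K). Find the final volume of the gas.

V₁ = nRT₁/P₁ = 4.72×8.314×384/353 = 42.7 L.
Isobaric: P stays 353 kPa; V/T = const ⇒ T₂ = 303 K, V₂ = 33.7 L.

33.7 L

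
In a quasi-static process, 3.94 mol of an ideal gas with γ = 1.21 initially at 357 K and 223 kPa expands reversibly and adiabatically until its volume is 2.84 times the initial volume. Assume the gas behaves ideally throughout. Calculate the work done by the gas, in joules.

11000 J

V₁ = nRT₁/P₁ = 3.94×8.314×357/223 = 52.4 L.
Adiabatic: TV^(γ−1) = const ⇒ T₂ = 357×(0.352)^0.210 = 287 K; PV^γ = const ⇒ P₂ = 63.1 kPa.
ΔU = nCvΔT = 3.94×39.6×(287−357) = -11000 J.
Q = 0 for an adiabatic process, so W = −ΔU = 11000 J.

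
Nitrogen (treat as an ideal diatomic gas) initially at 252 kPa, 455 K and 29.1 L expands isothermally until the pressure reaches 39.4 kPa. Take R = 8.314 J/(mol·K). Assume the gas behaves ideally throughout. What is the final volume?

186 L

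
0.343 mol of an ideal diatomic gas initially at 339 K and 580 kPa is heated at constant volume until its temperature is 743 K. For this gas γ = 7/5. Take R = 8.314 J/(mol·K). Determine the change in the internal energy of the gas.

V₁ = nRT₁/P₁ = 0.343×8.314×339/580 = 1.67 L.
Isochoric: V stays 1.67 L; P/T = const ⇒ T₂ = 743 K, P₂ = 1270 kPa.
For an ideal gas ΔU = nCvΔT with Cv = (5/2)R = 20.8 J/(mol·K).
ΔU = 0.343×20.8×(743−339) = 2880 J.

2880 J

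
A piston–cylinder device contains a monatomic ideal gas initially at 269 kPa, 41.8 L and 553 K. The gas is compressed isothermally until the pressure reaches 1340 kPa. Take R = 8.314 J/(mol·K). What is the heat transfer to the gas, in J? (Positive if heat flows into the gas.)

n = P₁V₁/(RT₁) = 269×41.8/(8.314×553) = 2.45 mol.
Isothermal: T stays 553 K; PV = const ⇒ V₂ = 8.39 L, P₂ = 1340 kPa.
ΔU = 0 (ideal gas, T constant).
W = nRT ln(V₂/V₁) = 2.45×8.314×553×ln(0.201) = -18100 J.
Q = ΔU + W = -18100 J.

-18100 J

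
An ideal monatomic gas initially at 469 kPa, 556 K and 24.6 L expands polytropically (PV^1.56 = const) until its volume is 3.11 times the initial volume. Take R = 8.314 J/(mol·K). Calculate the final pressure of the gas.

79.9 kPa

Polytropic n=1.56: T₂ = T₁(V₁/V₂)^(n−1) = 556×(0.322)^0.56 = 295 K; P₂ = P₁(V₁/V₂)^n = 79.9 kPa.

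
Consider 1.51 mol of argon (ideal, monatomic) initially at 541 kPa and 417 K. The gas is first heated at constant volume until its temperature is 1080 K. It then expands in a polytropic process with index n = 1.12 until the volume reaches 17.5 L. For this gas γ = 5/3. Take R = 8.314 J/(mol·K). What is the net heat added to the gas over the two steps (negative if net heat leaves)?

V₁ = nRT₁/P₁ = 1.51×8.314×417/541 = 9.68 L.
Step 1 — Isochoric: V stays 9.68 L; P/T = const ⇒ T₂ = 1080 K, P₂ = 1400 kPa.
W = 0 (no volume change).
ΔU = nCvΔT = 1.51×12.5×(1080−417) = 12500 J.
Q = ΔU = 12500 J.
State after step 1: P = 1400 kPa, V = 9.68 L, T = 1080 K.
Step 2 — Polytropic n=1.12: T₂ = T₁(V₁/V₂)^(n−1) = 1080×(0.553)^0.12 = 1010 K; P₂ = P₁(V₁/V₂)^n = 722 kPa.
W = (P₁V₁−P₂V₂)/(n−1) = (1400×9.68−722×17.5)/0.12 = 7750 J.
ΔU = nCvΔT = 1.51×12.5×(1010−1080) = -1400 J.
Q = ΔU + W = 6360 J.
Net over both steps: W = 7750 J, Q = 18800 J, ΔU = 11100 J.

18800 J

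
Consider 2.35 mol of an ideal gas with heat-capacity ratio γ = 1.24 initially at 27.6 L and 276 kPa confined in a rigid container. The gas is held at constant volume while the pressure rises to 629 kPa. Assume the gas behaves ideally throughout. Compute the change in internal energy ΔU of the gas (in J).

T₁ = P₁V₁/(nR) = 276×27.6/(2.35×8.314) = 390 K.
Isochoric: V stays 27.6 L; P/T = const ⇒ T₂ = 889 K, P₂ = 629 kPa.
For an ideal gas ΔU = nCvΔT with Cv = R/(γ−1) = 34.6 J/(mol·K).
ΔU = 2.35×34.6×(889−390) = 40600 J.

40600 J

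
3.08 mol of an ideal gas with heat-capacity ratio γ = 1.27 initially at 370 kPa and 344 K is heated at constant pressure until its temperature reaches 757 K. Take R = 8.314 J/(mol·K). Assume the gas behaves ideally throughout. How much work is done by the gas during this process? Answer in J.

10600 J

V₁ = nRT₁/P₁ = 3.08×8.314×344/370 = 23.8 L.
Isobaric: P stays 370 kPa; V/T = const ⇒ T₂ = 757 K, V₂ = 52.4 L.
W = PΔV = 370×(52.4−23.8) kPa·L = 10600 J.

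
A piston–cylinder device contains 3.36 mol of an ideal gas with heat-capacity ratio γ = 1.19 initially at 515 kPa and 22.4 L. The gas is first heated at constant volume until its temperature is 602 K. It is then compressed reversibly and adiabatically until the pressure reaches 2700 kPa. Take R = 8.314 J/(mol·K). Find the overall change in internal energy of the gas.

47900 J

T₁ = P₁V₁/(nR) = 515×22.4/(3.36×8.314) = 413 K.
Step 1 — Isochoric: V stays 22.4 L; P/T = const ⇒ T₂ = 602 K, P₂ = 751 kPa.
W = 0 (no volume change).
ΔU = nCvΔT = 3.36×43.8×(602−413) = 27800 J.
Q = ΔU = 27800 J.
State after step 1: P = 751 kPa, V = 22.4 L, T = 602 K.
Step 2 — Adiabatic: T₂/T₁ = (P₂/P₁)^((γ−1)/γ) ⇒ T₂ = 602×(3.60)^0.160 = 738 K; V₂ = 7.64 L.
ΔU = nCvΔT = 3.36×43.8×(738−602) = 20100 J.
Q = 0 for an adiabatic process, so W = −ΔU = -20100 J.
Net over both steps: W = -20100 J, Q = 27800 J, ΔU = 47900 J.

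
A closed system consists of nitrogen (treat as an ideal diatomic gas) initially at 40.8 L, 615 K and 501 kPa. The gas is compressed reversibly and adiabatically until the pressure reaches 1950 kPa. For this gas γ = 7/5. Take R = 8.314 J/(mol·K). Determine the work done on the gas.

24200 J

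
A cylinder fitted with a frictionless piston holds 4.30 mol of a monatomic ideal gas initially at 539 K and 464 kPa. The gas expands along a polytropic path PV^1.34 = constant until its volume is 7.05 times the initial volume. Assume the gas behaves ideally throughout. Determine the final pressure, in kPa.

33.9 kPa

V₁ = nRT₁/P₁ = 4.30×8.314×539/464 = 41.5 L.
Polytropic n=1.34: T₂ = T₁(V₁/V₂)^(n−1) = 539×(0.142)^0.34 = 277 K; P₂ = P₁(V₁/V₂)^n = 33.9 kPa.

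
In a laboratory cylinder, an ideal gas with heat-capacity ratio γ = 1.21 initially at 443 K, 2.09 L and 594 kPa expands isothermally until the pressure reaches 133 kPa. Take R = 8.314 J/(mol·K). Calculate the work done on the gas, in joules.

-1860 J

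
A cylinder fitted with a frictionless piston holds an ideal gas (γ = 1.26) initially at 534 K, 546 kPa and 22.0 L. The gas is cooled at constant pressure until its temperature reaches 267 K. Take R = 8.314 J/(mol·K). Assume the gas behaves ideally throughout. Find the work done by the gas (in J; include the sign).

-6010 J

n = P₁V₁/(RT₁) = 546×22.0/(8.314×534) = 2.71 mol.
Isobaric: P stays 546 kPa; V/T = const ⇒ T₂ = 267 K, V₂ = 11.0 L.
W = PΔV = 546×(11.0−22.0) kPa·L = -6010 J.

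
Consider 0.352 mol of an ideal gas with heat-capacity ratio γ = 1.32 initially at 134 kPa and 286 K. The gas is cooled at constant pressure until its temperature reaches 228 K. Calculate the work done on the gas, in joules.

170 J

V₁ = nRT₁/P₁ = 0.352×8.314×286/134 = 6.25 L.
Isobaric: P stays 134 kPa; V/T = const ⇒ T₂ = 228 K, V₂ = 4.98 L.
W = PΔV = 134×(4.98−6.25) kPa·L = -170 J.
Work done on the gas = −W_by = 170 J.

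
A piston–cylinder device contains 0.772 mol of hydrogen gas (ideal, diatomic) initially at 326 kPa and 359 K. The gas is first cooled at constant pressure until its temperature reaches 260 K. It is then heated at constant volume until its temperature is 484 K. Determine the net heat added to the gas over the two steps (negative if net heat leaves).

V₁ = nRT₁/P₁ = 0.772×8.314×359/326 = 7.07 L.
Step 1 — Isobaric: P stays 326 kPa; V/T = const ⇒ T₂ = 260 K, V₂ = 5.12 L.
W = PΔV = 326×(5.12−7.07) kPa·L = -635 J.
ΔU = nCvΔT = 0.772×20.8×(260−359) = -1590 J.
Q = ΔU + W = nCpΔT = -2220 J.
State after step 1: P = 326 kPa, V = 5.12 L, T = 260 K.
Step 2 — Isochoric: V stays 5.12 L; P/T = const ⇒ T₂ = 484 K, P₂ = 607 kPa.
W = 0 (no volume change).
ΔU = nCvΔT = 0.772×20.8×(484−260) = 3590 J.
Q = ΔU = 3590 J.
Net over both steps: W = -635 J, Q = 1370 J, ΔU = 2010 J.

1370 J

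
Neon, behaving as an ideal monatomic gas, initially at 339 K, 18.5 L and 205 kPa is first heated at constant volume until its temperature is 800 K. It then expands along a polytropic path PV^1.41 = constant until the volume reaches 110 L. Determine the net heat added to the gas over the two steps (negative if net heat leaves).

12100 J

n = P₁V₁/(RT₁) = 205×18.5/(8.314×339) = 1.35 mol.
Step 1 — Isochoric: V stays 18.5 L; P/T = const ⇒ T₂ = 800 K, P₂ = 484 kPa.
W = 0 (no volume change).
ΔU = nCvΔT = 1.35×12.5×(800−339) = 7740 J.
Q = ΔU = 7740 J.
State after step 1: P = 484 kPa, V = 18.5 L, T = 800 K.
Step 2 — Polytropic n=1.41: T₂ = T₁(V₁/V₂)^(n−1) = 800×(0.168)^0.41 = 385 K; P₂ = P₁(V₁/V₂)^n = 39.2 kPa.
W = (P₁V₁−P₂V₂)/(n−1) = (484×18.5−39.2×110)/0.41 = 11300 J.
ΔU = nCvΔT = 1.35×12.5×(385−800) = -6960 J.
Q = ΔU + W = 4360 J.
Net over both steps: W = 11300 J, Q = 12100 J, ΔU = 775 J.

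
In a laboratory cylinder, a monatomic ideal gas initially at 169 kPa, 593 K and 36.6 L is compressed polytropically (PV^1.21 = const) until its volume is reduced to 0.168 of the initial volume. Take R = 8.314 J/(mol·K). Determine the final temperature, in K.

862 K

Polytropic n=1.21: T₂ = T₁(V₁/V₂)^(n−1) = 593×(5.95)^0.21 = 862 K; P₂ = P₁(V₁/V₂)^n = 1460 kPa.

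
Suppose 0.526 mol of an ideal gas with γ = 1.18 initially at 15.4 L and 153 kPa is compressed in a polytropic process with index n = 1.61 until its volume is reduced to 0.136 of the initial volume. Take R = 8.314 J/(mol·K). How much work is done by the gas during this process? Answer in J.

T₁ = P₁V₁/(nR) = 153×15.4/(0.526×8.314) = 539 K.
Polytropic n=1.61: T₂ = T₁(V₁/V₂)^(n−1) = 539×(7.35)^0.61 = 1820 K; P₂ = P₁(V₁/V₂)^n = 3800 kPa.
W = (P₁V₁−P₂V₂)/(n−1) = (153×15.4−3800×2.09)/0.61 = -9180 J.

-9180 J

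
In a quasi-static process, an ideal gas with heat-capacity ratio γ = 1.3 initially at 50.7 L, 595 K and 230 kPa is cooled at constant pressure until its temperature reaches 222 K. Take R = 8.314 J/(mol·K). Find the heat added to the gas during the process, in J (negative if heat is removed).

n = P₁V₁/(RT₁) = 230×50.7/(8.314×595) = 2.36 mol.
Isobaric: P stays 230 kPa; V/T = const ⇒ T₂ = 222 K, V₂ = 18.9 L.
W = PΔV = 230×(18.9−50.7) kPa·L = -7310 J.
ΔU = nCvΔT = 2.36×27.7×(222−595) = -24400 J.
Q = ΔU + W = nCpΔT = -31700 J.

-31700 J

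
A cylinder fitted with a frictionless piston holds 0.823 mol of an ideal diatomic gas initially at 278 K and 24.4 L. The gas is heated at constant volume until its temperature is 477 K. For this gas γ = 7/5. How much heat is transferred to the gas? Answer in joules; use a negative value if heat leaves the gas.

P₁ = nRT₁/V₁ = 0.823×8.314×278/24.4 = 78.0 kPa.
Isochoric: V stays 24.4 L; P/T = const ⇒ T₂ = 477 K, P₂ = 134 kPa.
W = 0 (no volume change).
ΔU = nCvΔT = 0.823×20.8×(477−278) = 3400 J.
Q = ΔU = 3400 J.

3400 J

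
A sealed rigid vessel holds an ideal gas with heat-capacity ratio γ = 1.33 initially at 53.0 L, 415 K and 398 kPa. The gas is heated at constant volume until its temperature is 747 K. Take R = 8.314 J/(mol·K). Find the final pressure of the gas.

Isochoric: V stays 53.0 L; P/T = const ⇒ T₂ = 747 K, P₂ = 716 kPa.

716 kPa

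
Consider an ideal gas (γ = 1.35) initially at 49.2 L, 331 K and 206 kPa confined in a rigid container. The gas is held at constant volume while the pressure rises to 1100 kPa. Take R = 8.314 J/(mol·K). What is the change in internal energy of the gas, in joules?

126000 J

n = P₁V₁/(RT₁) = 206×49.2/(8.314×331) = 3.68 mol.
Isochoric: V stays 49.2 L; P/T = const ⇒ T₂ = 1770 K, P₂ = 1100 kPa.
For an ideal gas ΔU = nCvΔT with Cv = R/(γ−1) = 23.8 J/(mol·K).
ΔU = 3.68×23.8×(1770−331) = 126000 J.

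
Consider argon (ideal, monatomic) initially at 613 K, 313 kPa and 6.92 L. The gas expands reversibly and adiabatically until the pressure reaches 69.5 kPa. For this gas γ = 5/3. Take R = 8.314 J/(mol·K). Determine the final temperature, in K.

Adiabatic: T₂/T₁ = (P₂/P₁)^((γ−1)/γ) ⇒ T₂ = 613×(0.222)^0.400 = 336 K; V₂ = 17.1 L.

336 K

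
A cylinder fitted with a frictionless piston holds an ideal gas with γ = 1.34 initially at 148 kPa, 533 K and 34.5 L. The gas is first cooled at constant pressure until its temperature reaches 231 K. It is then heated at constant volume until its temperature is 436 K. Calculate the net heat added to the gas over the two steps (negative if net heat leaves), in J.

n = P₁V₁/(RT₁) = 148×34.5/(8.314×533) = 1.15 mol.
Step 1 — Isobaric: P stays 148 kPa; V/T = const ⇒ T₂ = 231 K, V₂ = 15.0 L.
W = PΔV = 148×(15.0−34.5) kPa·L = -2890 J.
ΔU = nCvΔT = 1.15×24.5×(231−533) = -8510 J.
Q = ΔU + W = nCpΔT = -11400 J.
State after step 1: P = 148 kPa, V = 15.0 L, T = 231 K.
Step 2 — Isochoric: V stays 15.0 L; P/T = const ⇒ T₂ = 436 K, P₂ = 279 kPa.
W = 0 (no volume change).
ΔU = nCvΔT = 1.15×24.5×(436−231) = 5780 J.
Q = ΔU = 5780 J.
Net over both steps: W = -2890 J, Q = -5630 J, ΔU = -2730 J.

-5630 J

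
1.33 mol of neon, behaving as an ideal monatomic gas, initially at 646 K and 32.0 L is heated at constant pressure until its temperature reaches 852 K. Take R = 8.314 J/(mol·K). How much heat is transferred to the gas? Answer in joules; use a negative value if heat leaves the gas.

5690 J

P₁ = nRT₁/V₁ = 1.33×8.314×646/32.0 = 223 kPa.
Isobaric: P stays 223 kPa; V/T = const ⇒ T₂ = 852 K, V₂ = 42.2 L.
W = PΔV = 223×(42.2−32.0) kPa·L = 2280 J.
ΔU = nCvΔT = 1.33×12.5×(852−646) = 3420 J.
Q = ΔU + W = nCpΔT = 5690 J.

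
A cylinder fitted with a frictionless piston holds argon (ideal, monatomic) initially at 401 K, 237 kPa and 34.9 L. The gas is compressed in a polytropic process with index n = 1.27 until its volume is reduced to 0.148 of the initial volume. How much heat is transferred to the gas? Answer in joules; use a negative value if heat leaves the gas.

-12300 J

n = P₁V₁/(RT₁) = 237×34.9/(8.314×401) = 2.48 mol.
Polytropic n=1.27: T₂ = T₁(V₁/V₂)^(n−1) = 401×(6.76)^0.27 = 672 K; P₂ = P₁(V₁/V₂)^n = 2680 kPa.
W = (P₁V₁−P₂V₂)/(n−1) = (237×34.9−2680×5.17)/0.27 = -20700 J.
ΔU = nCvΔT = 2.48×12.5×(672−401) = 8380 J.
Q = ΔU + W = -12300 J.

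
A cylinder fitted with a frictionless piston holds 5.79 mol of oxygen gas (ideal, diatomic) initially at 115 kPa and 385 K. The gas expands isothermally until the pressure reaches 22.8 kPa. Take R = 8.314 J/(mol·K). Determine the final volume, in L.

813 L

V₁ = nRT₁/P₁ = 5.79×8.314×385/115 = 161 L.
Isothermal: T stays 385 K; PV = const ⇒ V₂ = 813 L, P₂ = 22.8 kPa.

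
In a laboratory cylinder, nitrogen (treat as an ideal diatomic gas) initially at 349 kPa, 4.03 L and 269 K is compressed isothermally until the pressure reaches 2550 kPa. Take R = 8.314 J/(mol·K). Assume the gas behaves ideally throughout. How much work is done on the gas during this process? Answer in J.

2800 J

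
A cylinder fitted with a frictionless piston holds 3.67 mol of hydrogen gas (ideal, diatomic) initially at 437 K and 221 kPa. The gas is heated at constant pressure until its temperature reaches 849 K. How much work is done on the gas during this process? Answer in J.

-12600 J

V₁ = nRT₁/P₁ = 3.67×8.314×437/221 = 60.3 L.
Isobaric: P stays 221 kPa; V/T = const ⇒ T₂ = 849 K, V₂ = 117 L.
W = PΔV = 221×(117−60.3) kPa·L = 12600 J.
Work done on the gas = −W_by = -12600 J.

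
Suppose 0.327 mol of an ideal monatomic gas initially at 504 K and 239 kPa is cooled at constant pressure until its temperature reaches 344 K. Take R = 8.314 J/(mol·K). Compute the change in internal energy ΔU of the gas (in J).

V₁ = nRT₁/P₁ = 0.327×8.314×504/239 = 5.73 L.
Isobaric: P stays 239 kPa; V/T = const ⇒ T₂ = 344 K, V₂ = 3.91 L.
For an ideal gas ΔU = nCvΔT with Cv = (3/2)R = 12.5 J/(mol·K).
ΔU = 0.327×12.5×(344−504) = -652 J.

-652 J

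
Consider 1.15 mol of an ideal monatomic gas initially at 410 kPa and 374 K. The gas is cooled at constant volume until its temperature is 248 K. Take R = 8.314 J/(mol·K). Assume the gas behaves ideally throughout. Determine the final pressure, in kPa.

272 kPa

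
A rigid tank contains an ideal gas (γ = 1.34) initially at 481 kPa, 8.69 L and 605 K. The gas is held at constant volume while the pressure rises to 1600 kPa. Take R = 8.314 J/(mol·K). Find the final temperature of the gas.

Isochoric: V stays 8.69 L; P/T = const ⇒ T₂ = 2010 K, P₂ = 1600 kPa.

2010 K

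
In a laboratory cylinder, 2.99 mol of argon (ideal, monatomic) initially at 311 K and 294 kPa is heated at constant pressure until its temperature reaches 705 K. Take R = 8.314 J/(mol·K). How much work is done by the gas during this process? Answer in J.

V₁ = nRT₁/P₁ = 2.99×8.314×311/294 = 26.3 L.
Isobaric: P stays 294 kPa; V/T = const ⇒ T₂ = 705 K, V₂ = 59.6 L.
W = PΔV = 294×(59.6−26.3) kPa·L = 9790 J.

9790 J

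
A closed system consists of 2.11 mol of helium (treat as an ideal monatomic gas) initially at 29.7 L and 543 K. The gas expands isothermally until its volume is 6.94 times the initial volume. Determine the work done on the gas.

-18500 J

P₁ = nRT₁/V₁ = 2.11×8.314×543/29.7 = 321 kPa.
Isothermal: T stays 543 K; PV = const ⇒ V₂ = 206 L, P₂ = 46.2 kPa.
W = nRT ln(V₂/V₁) = 2.11×8.314×543×ln(6.94) = 18500 J.
Work done on the gas = −W_by = -18500 J.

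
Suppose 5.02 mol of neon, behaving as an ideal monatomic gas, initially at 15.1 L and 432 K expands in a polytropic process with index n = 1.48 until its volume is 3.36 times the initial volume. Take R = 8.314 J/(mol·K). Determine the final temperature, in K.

P₁ = nRT₁/V₁ = 5.02×8.314×432/15.1 = 1190 kPa.
Polytropic n=1.48: T₂ = T₁(V₁/V₂)^(n−1) = 432×(0.298)^0.48 = 241 K; P₂ = P₁(V₁/V₂)^n = 199 kPa.

241 K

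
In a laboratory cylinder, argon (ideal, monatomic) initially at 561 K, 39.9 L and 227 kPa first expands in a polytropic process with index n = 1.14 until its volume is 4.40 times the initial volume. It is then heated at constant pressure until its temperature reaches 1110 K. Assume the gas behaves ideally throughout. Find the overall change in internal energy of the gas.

n = P₁V₁/(RT₁) = 227×39.9/(8.314×561) = 1.94 mol.
Step 1 — Polytropic n=1.14: T₂ = T₁(V₁/V₂)^(n−1) = 561×(0.227)^0.14 = 456 K; P₂ = P₁(V₁/V₂)^n = 41.9 kPa.
W = (P₁V₁−P₂V₂)/(n−1) = (227×39.9−41.9×176)/0.14 = 12100 J.
ΔU = nCvΔT = 1.94×12.5×(456−561) = -2540 J.
Q = ΔU + W = 9570 J.
State after step 1: P = 41.9 kPa, V = 176 L, T = 456 K.
Step 2 — Isobaric: P stays 41.9 kPa; V/T = const ⇒ T₂ = 1110 K, V₂ = 427 L.
W = PΔV = 41.9×(427−176) kPa·L = 10600 J.
ΔU = nCvΔT = 1.94×12.5×(1110−456) = 15800 J.
Q = ΔU + W = nCpΔT = 26400 J.
Net over both steps: W = 22700 J, Q = 36000 J, ΔU = 13300 J.

13300 J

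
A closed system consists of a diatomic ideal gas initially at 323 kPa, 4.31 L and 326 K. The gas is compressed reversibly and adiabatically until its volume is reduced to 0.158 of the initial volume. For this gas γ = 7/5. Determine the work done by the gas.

n = P₁V₁/(RT₁) = 323×4.31/(8.314×326) = 0.514 mol.
Adiabatic: TV^(γ−1) = const ⇒ T₂ = 326×(6.33)^0.400 = 682 K; PV^γ = const ⇒ P₂ = 4280 kPa.
ΔU = nCvΔT = 0.514×20.8×(682−326) = 3800 J.
Q = 0 for an adiabatic process, so W = −ΔU = -3800 J.

-3800 J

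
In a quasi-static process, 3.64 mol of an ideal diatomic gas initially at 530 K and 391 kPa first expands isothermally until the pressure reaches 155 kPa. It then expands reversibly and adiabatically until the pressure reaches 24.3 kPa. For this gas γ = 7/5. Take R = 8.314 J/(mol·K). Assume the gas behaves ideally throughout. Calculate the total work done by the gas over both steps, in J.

31300 J

V₁ = nRT₁/P₁ = 3.64×8.314×530/391 = 41.0 L.
Step 1 — Isothermal: T stays 530 K; PV = const ⇒ V₂ = 103 L, P₂ = 155 kPa.
ΔU = 0 (ideal gas, T constant).
W = nRT ln(V₂/V₁) = 3.64×8.314×530×ln(2.52) = 14800 J.
Q = ΔU + W = 14800 J.
State after step 1: P = 155 kPa, V = 103 L, T = 530 K.
Step 2 — Adiabatic: T₂/T₁ = (P₂/P₁)^((γ−1)/γ) ⇒ T₂ = 530×(0.157)^0.286 = 312 K; V₂ = 389 L.
ΔU = nCvΔT = 3.64×20.8×(312−530) = -16500 J.
Q = 0 for an adiabatic process, so W = −ΔU = 16500 J.
Net over both steps: W = 31300 J, Q = 14800 J, ΔU = -16500 J.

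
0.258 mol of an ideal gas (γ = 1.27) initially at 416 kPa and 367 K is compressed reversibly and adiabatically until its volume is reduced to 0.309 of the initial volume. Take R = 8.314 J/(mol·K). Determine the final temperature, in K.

504 K

V₁ = nRT₁/P₁ = 0.258×8.314×367/416 = 1.89 L.
Adiabatic: TV^(γ−1) = const ⇒ T₂ = 367×(3.24)^0.270 = 504 K; PV^γ = const ⇒ P₂ = 1850 kPa.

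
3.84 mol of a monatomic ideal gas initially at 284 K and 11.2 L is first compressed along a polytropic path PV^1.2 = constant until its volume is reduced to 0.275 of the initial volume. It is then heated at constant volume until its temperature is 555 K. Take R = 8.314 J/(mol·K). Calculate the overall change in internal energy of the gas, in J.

P₁ = nRT₁/V₁ = 3.84×8.314×284/11.2 = 810 kPa.
Step 1 — Polytropic n=1.2: T₂ = T₁(V₁/V₂)^(n−1) = 284×(3.64)^0.20 = 368 K; P₂ = P₁(V₁/V₂)^n = 3810 kPa.
W = (P₁V₁−P₂V₂)/(n−1) = (810×11.2−3810×3.08)/0.20 = -13400 J.
ΔU = nCvΔT = 3.84×12.5×(368−284) = 4010 J.
Q = ΔU + W = -9350 J.
State after step 1: P = 3810 kPa, V = 3.08 L, T = 368 K.
Step 2 — Isochoric: V stays 3.08 L; P/T = const ⇒ T₂ = 555 K, P₂ = 5750 kPa.
W = 0 (no volume change).
ΔU = nCvΔT = 3.84×12.5×(555−368) = 8970 J.
Q = ΔU = 8970 J.
Net over both steps: W = -13400 J, Q = -377 J, ΔU = 13000 J.

13000 J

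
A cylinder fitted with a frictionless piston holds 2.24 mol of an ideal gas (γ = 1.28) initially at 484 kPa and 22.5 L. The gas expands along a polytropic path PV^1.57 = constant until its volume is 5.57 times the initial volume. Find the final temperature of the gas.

T₁ = P₁V₁/(nR) = 484×22.5/(2.24×8.314) = 585 K.
Polytropic n=1.57: T₂ = T₁(V₁/V₂)^(n−1) = 585×(0.180)^0.57 = 220 K; P₂ = P₁(V₁/V₂)^n = 32.6 kPa.

220 K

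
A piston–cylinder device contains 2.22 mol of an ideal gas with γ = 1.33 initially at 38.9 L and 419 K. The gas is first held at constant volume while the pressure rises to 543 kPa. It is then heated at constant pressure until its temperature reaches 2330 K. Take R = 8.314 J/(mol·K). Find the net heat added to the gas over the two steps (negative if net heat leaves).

P₁ = nRT₁/V₁ = 2.22×8.314×419/38.9 = 199 kPa.
Step 1 — Isochoric: V stays 38.9 L; P/T = const ⇒ T₂ = 1140 K, P₂ = 543 kPa.
W = 0 (no volume change).
ΔU = nCvΔT = 2.22×25.2×(1140−419) = 40600 J.
Q = ΔU = 40600 J.
State after step 1: P = 543 kPa, V = 38.9 L, T = 1140 K.
Step 2 — Isobaric: P stays 543 kPa; V/T = const ⇒ T₂ = 2330 K, V₂ = 79.2 L.
W = PΔV = 543×(79.2−38.9) kPa·L = 21900 J.
ΔU = nCvΔT = 2.22×25.2×(2330−1140) = 66300 J.
Q = ΔU + W = nCpΔT = 88200 J.
Net over both steps: W = 21900 J, Q = 129000 J, ΔU = 107000 J.

129000 J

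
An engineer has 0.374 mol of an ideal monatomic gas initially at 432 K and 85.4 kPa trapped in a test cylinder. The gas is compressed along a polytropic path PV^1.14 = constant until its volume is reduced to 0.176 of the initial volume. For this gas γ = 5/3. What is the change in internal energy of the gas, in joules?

V₁ = nRT₁/P₁ = 0.374×8.314×432/85.4 = 15.7 L.
Polytropic n=1.14: T₂ = T₁(V₁/V₂)^(n−1) = 432×(5.68)^0.14 = 551 K; P₂ = P₁(V₁/V₂)^n = 619 kPa.
For an ideal gas ΔU = nCvΔT with Cv = (3/2)R = 12.5 J/(mol·K).
ΔU = 0.374×12.5×(551−432) = 555 J.

555 J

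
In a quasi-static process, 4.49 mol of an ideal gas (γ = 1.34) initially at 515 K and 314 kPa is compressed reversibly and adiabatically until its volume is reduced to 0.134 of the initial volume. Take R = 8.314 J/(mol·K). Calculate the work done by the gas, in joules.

-55400 J

V₁ = nRT₁/P₁ = 4.49×8.314×515/314 = 61.2 L.
Adiabatic: TV^(γ−1) = const ⇒ T₂ = 515×(7.46)^0.340 = 1020 K; PV^γ = const ⇒ P₂ = 4640 kPa.
ΔU = nCvΔT = 4.49×24.5×(1020−515) = 55400 J.
Q = 0 for an adiabatic process, so W = −ΔU = -55400 J.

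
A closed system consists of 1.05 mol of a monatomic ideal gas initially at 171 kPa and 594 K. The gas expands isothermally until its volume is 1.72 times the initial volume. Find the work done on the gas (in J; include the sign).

-2810 J

V₁ = nRT₁/P₁ = 1.05×8.314×594/171 = 30.3 L.
Isothermal: T stays 594 K; PV = const ⇒ V₂ = 52.2 L, P₂ = 99.4 kPa.
W = nRT ln(V₂/V₁) = 1.05×8.314×594×ln(1.72) = 2810 J.
Work done on the gas = −W_by = -2810 J.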